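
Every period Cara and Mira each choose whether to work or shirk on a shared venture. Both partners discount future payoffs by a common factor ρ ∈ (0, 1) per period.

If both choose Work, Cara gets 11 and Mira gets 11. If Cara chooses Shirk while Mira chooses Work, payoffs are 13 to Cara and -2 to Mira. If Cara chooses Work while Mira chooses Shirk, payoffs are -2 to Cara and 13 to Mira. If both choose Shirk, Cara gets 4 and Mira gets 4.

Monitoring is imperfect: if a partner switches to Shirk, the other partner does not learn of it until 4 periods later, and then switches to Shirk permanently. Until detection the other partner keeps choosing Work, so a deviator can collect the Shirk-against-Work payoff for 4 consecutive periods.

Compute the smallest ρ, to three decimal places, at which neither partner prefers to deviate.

The best deviation is to choose Shirk for all 4 undetected periods, earning 13 each, then 4 forever once detected.
Deviation value: 13(1−ρ^4)/(1−ρ) + 4ρ^4/(1−ρ); cooperation value: 11/(1−ρ).
IC: 11 ≥ 13(1−ρ^4) + 4ρ^4 = 13 − 9ρ^4.
So ρ^4 ≥ 2/9, giving ρ ≥ (2/9)^(1/4) ≈ 0.687.

0.687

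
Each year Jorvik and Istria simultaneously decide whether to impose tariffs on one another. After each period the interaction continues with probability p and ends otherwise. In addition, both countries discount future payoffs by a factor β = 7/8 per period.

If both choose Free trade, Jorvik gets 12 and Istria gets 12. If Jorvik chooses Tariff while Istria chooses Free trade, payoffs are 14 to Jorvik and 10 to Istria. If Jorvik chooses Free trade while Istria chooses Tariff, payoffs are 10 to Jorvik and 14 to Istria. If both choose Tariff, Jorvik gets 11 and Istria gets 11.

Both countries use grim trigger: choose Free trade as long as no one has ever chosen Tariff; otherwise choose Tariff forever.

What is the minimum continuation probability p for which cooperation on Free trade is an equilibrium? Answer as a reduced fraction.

Expected continuation weight on next period's payoff is β·p = 7/8·p, which plays the role of the discount factor.
Cooperation requires 7/8·p ≥ (14−12)/(14−11) = 2/3, hence p ≥ 16/21.

16/21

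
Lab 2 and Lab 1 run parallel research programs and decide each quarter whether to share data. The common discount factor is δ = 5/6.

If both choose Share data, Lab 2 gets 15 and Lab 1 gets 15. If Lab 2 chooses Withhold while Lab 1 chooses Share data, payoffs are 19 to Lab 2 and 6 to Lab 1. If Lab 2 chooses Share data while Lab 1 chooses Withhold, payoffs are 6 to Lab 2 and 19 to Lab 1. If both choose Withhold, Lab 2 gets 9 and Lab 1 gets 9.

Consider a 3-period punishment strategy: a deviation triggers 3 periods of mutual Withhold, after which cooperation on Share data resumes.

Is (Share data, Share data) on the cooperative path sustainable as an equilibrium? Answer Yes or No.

Yes

IC: δ+…+δ^3 ≥ (19−15)/(15−9) = 2/3.
At δ = 5/6: partial sum = 2.1065 ≥ 0.6667. Cooperation sustainable.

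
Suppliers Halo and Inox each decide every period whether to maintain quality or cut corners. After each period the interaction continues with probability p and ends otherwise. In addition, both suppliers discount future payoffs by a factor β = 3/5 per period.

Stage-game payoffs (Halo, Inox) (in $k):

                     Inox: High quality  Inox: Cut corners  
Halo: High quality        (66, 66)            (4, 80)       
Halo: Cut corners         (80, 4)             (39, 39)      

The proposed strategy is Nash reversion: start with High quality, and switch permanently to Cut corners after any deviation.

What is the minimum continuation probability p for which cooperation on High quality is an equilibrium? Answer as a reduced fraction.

70/123

With continuation probability p and discount β, the effective per-period discount factor is βp.
Grim-trigger IC: βp ≥ (80−66)/(80−39) = 14/41.
So p ≥ (14/41)/(3/5) = 70/123.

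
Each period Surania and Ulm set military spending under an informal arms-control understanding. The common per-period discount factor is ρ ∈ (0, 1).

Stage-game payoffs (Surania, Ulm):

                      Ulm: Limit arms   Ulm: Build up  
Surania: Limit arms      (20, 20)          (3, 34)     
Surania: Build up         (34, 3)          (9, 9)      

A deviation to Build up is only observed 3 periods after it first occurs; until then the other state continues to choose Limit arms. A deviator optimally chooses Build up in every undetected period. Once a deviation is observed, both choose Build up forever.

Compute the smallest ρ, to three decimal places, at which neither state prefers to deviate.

0.824

Deviating for the 3 undetected periods gains 34−20 = 14 per period over cooperation, then loses 20−9 = 11 per period forever once punishment starts.
Gain: 14(1 + ρ + … + ρ^2); loss: 11·ρ^3/(1−ρ).
No profitable deviation ⇔ 14(1−ρ^3) ≤ 11·ρ^3, i.e. ρ^3 ≥ 14/(14+11) = 14/25.
Hence ρ ≥ (14/25)^(1/3) ≈ 0.824.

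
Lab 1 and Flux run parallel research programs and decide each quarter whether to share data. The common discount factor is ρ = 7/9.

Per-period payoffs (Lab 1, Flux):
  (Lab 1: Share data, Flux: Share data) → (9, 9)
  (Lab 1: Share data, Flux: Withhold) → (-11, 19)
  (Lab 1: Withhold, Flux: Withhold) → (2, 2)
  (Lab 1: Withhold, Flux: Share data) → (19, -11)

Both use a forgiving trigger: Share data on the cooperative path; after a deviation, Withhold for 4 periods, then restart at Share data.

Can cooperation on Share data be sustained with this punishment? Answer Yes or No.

Yes

IC: ρ+…+ρ^4 ≥ (19−9)/(9−2) = 10/7.
At ρ = 7/9: partial sum = 2.2192 ≥ 1.4286. Cooperation sustainable.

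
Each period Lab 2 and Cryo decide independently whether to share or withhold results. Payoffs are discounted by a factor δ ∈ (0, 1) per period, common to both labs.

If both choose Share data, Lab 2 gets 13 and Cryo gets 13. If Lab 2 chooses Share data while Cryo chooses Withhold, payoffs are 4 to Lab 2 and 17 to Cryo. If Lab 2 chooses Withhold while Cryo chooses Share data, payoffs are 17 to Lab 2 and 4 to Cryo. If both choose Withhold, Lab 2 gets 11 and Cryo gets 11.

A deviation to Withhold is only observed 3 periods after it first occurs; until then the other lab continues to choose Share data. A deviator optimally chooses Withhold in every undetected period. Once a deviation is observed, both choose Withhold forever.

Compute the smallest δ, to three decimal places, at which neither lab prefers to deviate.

0.874

Deviating for the 3 undetected periods gains 17−13 = 4 per period over cooperation, then loses 13−11 = 2 per period forever once punishment starts.
Gain: 4(1 + δ + … + δ^2); loss: 2·δ^3/(1−δ).
No profitable deviation ⇔ 4(1−δ^3) ≤ 2·δ^3, i.e. δ^3 ≥ 4/(4+2) = 2/3.
Hence δ ≥ (2/3)^(1/3) ≈ 0.874.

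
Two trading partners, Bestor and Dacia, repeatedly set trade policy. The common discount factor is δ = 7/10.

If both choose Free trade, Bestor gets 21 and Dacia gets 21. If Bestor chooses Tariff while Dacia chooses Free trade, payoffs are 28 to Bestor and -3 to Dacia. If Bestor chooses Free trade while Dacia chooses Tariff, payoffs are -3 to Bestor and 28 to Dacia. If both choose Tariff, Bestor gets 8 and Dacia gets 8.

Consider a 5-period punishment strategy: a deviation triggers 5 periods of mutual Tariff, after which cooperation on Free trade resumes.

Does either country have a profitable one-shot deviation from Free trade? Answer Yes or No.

No

Comparing payoff streams over the 6 periods until play realigns: cooperate → 21(1+δ+…+δ^5); deviate → 28 + 8(δ+…+δ^5).
Cooperation is sustained iff (21−8)(δ+…+δ^5) ≥ 28−21.
δ+…+δ^5 = 7/10·(1−(7/10)^5)/(1−7/10) = 1.9412, and (28−21)/(21−8) = 0.5385.
1.9412 ≥ 0.5385, so cooperation is sustainable.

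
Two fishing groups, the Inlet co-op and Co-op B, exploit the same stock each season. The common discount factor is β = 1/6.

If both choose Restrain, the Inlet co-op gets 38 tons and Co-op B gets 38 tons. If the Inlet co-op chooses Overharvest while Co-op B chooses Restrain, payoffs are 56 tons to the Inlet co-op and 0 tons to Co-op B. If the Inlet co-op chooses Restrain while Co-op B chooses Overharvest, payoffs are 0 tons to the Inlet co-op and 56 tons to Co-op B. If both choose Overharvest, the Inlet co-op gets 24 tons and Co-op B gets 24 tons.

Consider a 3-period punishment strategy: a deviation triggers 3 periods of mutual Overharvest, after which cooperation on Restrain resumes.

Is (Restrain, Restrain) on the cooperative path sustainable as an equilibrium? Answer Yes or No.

No

A one-shot deviation gives 56 now, then 24 for 3 periods, then back to 38.
Gain from deviating: (56−38) today; loss: (38−24) in each of the next 3 periods.
No-deviation condition: (38−24)(β+…+β^3) ≥ 56−38, i.e. β+…+β^3 ≥ 9/7.
At β = 1/6: β+…+β^3 = 0.1991 < 1.2857.
So cooperation is not sustainable.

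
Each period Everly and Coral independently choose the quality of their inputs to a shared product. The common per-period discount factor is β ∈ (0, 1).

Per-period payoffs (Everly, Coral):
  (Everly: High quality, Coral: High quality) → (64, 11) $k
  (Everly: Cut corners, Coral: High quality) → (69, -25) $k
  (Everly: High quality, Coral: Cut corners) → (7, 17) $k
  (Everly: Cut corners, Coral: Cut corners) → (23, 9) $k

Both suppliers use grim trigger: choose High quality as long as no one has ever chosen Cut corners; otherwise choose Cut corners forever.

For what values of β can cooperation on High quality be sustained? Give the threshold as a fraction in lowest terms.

3/4

For Everly: deviation gain 69−64 = 5, per-period punishment loss 64−23 = 41. IC gives β ≥ 5/46.
For Coral: gain 6, loss 2 per period, so β ≥ 6/8 = 3/4.
The tighter constraint is Coral's, so cooperation needs β ≥ 3/4.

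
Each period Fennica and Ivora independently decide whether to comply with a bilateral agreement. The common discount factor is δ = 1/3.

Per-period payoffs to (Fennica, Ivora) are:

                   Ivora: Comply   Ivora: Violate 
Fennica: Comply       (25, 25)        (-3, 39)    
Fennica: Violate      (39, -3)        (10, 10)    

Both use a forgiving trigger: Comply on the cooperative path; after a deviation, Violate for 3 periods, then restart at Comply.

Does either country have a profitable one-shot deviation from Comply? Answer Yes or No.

A one-shot deviation gives 39 now, then 10 for 3 periods, then back to 25.
Gain from deviating: (39−25) today; loss: (25−10) in each of the next 3 periods.
No-deviation condition: (25−10)(δ+…+δ^3) ≥ 39−25, i.e. δ+…+δ^3 ≥ 14/15.
At δ = 1/3: δ+…+δ^3 = 0.4815 < 0.9333.
So cooperation is not sustainable.

Yes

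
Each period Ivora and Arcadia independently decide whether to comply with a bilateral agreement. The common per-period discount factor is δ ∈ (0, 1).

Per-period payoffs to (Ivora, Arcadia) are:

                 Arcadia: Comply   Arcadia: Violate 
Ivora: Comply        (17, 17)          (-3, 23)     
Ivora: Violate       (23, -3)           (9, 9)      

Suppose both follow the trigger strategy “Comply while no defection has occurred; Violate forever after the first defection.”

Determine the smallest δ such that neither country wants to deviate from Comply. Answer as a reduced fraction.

Under grim trigger the critical discount factor is (T−C)/(T−P) with T = 23, C = 17, P = 9.
δ* = (23−17)/(23−9) = 6/14 = 3/7.

3/7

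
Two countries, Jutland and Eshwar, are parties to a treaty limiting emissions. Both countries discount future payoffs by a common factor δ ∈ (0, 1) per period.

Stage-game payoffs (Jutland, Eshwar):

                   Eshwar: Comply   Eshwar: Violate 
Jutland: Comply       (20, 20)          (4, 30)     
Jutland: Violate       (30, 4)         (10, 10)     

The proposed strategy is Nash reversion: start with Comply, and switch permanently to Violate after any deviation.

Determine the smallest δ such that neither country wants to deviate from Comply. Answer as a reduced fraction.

1/2

Cooperation forever yields 20 each period: 20/(1−δ).
Deviating yields 30 once, then 10 forever: 30 + 10δ/(1−δ).
No profitable deviation requires 20/(1−δ) ≥ 30 + 10δ/(1−δ).
Multiplying by (1−δ): 20 ≥ 30(1−δ) + 10δ = 30 − 20δ.
So 20δ ≥ 10, i.e. δ ≥ 10/20 = 1/2.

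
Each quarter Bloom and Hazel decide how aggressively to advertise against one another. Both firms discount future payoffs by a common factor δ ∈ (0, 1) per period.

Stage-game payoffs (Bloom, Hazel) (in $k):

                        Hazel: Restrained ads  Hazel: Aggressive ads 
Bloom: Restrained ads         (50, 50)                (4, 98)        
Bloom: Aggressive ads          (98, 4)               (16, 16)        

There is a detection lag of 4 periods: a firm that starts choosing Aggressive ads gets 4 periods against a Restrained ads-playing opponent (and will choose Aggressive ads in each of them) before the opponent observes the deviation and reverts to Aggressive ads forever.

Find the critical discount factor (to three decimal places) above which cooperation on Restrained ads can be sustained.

Deviating for the 4 undetected periods gains 98−50 = 48 per period over cooperation, then loses 50−16 = 34 per period forever once punishment starts.
Gain: 48(1 + δ + … + δ^3); loss: 34·δ^4/(1−δ).
No profitable deviation ⇔ 48(1−δ^4) ≤ 34·δ^4, i.e. δ^4 ≥ 48/(48+34) = 24/41.
Hence δ ≥ (24/41)^(1/4) ≈ 0.875.

0.875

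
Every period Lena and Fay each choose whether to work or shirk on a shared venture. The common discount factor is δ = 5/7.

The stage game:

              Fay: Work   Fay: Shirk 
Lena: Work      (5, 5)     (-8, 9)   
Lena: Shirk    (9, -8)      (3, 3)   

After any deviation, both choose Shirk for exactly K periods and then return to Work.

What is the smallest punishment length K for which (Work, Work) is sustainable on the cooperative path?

5

No profitable deviation requires (5−3)(δ+…+δ^K) ≥ 9−5, i.e. δ+…+δ^K ≥ 2 ≈ 2.0000.
With δ = 5/7, the partial sums are K=1: 0.7143, K=2: 1.2245, K=3: 1.5889, K=4: 1.8492, K=5: 2.0352.
K = 5 is the first length at which the sum reaches 2.0000.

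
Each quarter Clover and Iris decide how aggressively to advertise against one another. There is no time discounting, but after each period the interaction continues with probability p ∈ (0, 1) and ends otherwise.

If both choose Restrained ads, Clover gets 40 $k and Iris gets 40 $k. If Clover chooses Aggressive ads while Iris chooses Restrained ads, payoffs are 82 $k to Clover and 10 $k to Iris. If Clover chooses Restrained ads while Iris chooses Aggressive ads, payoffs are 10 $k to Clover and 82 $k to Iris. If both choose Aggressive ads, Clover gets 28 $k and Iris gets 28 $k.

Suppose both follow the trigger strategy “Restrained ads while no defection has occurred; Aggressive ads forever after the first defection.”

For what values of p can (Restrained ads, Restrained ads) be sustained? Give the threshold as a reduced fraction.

Expected cooperation value is 40 + p·40 + p²·40 + … = 40/(1−p); deviation gives 82 + p·28/(1−p).
40 ≥ 82(1−p) + 28p ⇒ 54p ≥ 42 ⇒ p ≥ 42/54 = 7/9.

7/9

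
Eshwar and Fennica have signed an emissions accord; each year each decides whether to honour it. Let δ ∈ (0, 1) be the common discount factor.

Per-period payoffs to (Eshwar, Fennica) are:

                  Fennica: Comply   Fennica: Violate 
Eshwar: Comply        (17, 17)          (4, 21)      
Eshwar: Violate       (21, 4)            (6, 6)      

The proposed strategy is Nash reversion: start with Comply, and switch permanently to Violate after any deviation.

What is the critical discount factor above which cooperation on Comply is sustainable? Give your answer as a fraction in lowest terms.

4/15

Under grim trigger the critical discount factor is (T−C)/(T−P) with T = 21, C = 17, P = 6.
δ* = (21−17)/(21−6) = 4/15.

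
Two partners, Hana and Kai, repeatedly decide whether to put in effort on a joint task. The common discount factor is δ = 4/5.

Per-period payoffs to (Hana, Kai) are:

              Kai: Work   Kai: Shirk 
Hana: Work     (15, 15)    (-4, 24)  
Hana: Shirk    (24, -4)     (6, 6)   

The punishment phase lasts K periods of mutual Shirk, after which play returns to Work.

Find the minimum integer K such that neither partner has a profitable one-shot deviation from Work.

2

IC: δ(1−δ^K)/(1−δ) ≥ (24−15)/(15−6) = 1.
With δ = 4/5: need 1 − δ^K ≥ 1·(1−4/5)/(4/5), i.e. δ^K ≤ 0.7500.
Since (4/5)^1 = 0.8000 and (4/5)^2 = 0.6400, the smallest such K is 2.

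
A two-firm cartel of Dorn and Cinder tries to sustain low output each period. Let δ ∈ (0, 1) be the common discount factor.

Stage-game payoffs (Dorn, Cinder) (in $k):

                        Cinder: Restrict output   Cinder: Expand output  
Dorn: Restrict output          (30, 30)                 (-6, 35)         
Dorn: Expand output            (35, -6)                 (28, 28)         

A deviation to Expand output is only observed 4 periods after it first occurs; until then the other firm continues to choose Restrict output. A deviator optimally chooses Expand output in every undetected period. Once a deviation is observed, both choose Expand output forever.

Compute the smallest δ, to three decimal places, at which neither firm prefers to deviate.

0.919

Deviating for the 4 undetected periods gains 35−30 = 5 per period over cooperation, then loses 30−28 = 2 per period forever once punishment starts.
Gain: 5(1 + δ + … + δ^3); loss: 2·δ^4/(1−δ).
No profitable deviation ⇔ 5(1−δ^4) ≤ 2·δ^4, i.e. δ^4 ≥ 5/(5+2) = 5/7.
Hence δ ≥ (5/7)^(1/4) ≈ 0.919.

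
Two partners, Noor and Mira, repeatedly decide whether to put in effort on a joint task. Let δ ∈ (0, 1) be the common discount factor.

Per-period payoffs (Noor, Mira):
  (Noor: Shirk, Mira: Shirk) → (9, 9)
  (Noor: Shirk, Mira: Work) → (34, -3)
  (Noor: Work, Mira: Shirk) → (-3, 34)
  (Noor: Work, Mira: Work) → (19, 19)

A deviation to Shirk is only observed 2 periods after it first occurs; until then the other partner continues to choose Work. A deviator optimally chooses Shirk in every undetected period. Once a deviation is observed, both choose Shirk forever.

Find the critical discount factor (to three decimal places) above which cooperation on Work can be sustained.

A deviator earns 34 for 2 periods, then 9 forever; cooperating earns 19 forever. Multiplying the IC by (1−δ):
19 ≥ 34(1−δ^2) + 9δ^2, so 25·δ^2 ≥ 15 and δ^2 ≥ 3/5.
δ ≥ (3/5)^(1/2) ≈ 0.775.

0.775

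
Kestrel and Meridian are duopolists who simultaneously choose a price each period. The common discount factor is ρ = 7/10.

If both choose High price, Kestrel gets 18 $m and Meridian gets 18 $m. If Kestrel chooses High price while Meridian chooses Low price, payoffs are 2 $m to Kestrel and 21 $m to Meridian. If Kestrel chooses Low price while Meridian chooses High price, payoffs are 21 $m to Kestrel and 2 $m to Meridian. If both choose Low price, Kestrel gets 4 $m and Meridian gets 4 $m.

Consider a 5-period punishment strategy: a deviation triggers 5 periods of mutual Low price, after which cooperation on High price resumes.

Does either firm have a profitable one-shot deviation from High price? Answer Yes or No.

No

IC: ρ+…+ρ^5 ≥ (21−18)/(18−4) = 3/14.
At ρ = 7/10: partial sum = 1.9412 ≥ 0.2143. Cooperation sustainable.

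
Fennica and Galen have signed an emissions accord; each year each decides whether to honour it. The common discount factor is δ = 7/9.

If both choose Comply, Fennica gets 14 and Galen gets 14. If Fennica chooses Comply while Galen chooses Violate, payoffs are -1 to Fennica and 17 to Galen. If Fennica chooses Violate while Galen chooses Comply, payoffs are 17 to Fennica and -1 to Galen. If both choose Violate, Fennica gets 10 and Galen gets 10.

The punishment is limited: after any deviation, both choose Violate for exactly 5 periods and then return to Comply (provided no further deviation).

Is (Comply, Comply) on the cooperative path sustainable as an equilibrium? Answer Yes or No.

A one-shot deviation gives 17 now, then 10 for 5 periods, then back to 14.
Gain from deviating: (17−14) today; loss: (14−10) in each of the next 5 periods.
No-deviation condition: (14−10)(δ+…+δ^5) ≥ 17−14, i.e. δ+…+δ^5 ≥ 3/4.
At δ = 7/9: δ+…+δ^5 = 2.5038 ≥ 0.7500.
So cooperation is sustainable.

Yes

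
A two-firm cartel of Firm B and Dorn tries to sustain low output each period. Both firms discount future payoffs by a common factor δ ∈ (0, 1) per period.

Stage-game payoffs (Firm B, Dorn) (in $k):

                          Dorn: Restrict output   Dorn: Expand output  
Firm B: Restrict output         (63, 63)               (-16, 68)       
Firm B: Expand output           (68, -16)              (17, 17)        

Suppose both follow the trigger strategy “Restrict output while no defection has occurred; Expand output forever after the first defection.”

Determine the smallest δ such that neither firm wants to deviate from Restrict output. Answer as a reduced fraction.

Cooperation forever yields 63 each period: 63/(1−δ).
Deviating yields 68 once, then 17 forever: 68 + 17δ/(1−δ).
No profitable deviation requires 63/(1−δ) ≥ 68 + 17δ/(1−δ).
Multiplying by (1−δ): 63 ≥ 68(1−δ) + 17δ = 68 − 51δ.
So 51δ ≥ 5, i.e. δ ≥ 5/51.

5/51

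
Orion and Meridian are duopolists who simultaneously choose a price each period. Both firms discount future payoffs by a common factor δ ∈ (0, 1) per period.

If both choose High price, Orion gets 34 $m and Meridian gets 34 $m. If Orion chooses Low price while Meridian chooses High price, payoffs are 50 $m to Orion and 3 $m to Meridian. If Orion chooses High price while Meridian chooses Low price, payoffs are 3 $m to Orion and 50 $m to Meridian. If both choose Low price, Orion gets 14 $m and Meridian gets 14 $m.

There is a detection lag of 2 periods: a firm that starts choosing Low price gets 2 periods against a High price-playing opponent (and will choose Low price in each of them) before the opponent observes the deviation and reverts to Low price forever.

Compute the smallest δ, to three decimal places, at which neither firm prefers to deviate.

0.667

Deviating for the 2 undetected periods gains 50−34 = 16 per period over cooperation, then loses 34−14 = 20 per period forever once punishment starts.
Gain: 16(1 + δ + … + δ^1); loss: 20·δ^2/(1−δ).
No profitable deviation ⇔ 16(1−δ^2) ≤ 20·δ^2, i.e. δ^2 ≥ 16/(16+20) = 4/9.
Hence δ ≥ (4/9)^(1/2) ≈ 0.667.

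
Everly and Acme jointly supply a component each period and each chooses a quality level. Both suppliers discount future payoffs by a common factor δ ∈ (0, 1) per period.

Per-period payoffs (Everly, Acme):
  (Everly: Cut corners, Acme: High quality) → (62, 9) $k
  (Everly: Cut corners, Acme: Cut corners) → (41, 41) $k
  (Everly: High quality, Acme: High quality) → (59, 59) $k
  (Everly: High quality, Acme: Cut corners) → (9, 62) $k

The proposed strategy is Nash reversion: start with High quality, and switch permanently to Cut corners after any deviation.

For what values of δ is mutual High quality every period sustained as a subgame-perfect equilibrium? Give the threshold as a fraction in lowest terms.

59/(1−δ) ≥ 62 + 41δ/(1−δ)
59 ≥ 62 − 21δ
δ ≥ 3/21 = 1/7.

1/7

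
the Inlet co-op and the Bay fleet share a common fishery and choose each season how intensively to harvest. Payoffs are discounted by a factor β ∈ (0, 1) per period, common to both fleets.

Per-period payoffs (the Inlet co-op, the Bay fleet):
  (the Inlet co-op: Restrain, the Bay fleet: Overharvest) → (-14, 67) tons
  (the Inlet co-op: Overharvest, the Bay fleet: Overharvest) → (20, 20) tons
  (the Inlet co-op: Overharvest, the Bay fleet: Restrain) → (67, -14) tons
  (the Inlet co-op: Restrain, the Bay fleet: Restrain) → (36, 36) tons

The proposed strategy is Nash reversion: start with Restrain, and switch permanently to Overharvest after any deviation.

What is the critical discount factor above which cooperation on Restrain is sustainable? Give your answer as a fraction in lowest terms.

36/(1−β) ≥ 67 + 20β/(1−β)
36 ≥ 67 − 47β
β ≥ 31/47.

31/47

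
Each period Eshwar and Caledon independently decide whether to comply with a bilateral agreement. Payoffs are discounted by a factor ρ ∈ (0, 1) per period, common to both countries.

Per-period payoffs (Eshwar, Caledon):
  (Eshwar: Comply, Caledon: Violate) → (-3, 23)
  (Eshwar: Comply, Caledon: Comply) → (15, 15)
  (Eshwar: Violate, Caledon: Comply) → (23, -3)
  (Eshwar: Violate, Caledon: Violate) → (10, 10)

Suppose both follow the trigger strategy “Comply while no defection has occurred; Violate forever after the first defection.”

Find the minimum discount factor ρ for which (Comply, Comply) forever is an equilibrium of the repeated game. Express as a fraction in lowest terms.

Under grim trigger the critical discount factor is (T−C)/(T−P) with T = 23, C = 15, P = 10.
ρ* = (23−15)/(23−10) = 8/13.

8/13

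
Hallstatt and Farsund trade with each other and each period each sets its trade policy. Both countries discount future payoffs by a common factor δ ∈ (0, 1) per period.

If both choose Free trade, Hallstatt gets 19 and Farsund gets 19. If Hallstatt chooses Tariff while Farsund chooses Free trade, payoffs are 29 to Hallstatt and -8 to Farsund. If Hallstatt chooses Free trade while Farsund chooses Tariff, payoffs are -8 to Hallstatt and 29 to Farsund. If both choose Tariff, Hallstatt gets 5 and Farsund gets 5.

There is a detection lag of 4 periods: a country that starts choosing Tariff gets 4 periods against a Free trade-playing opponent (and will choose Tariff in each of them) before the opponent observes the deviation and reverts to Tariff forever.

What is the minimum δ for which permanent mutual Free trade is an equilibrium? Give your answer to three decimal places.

Deviating for the 4 undetected periods gains 29−19 = 10 per period over cooperation, then loses 19−5 = 14 per period forever once punishment starts.
Gain: 10(1 + δ + … + δ^3); loss: 14·δ^4/(1−δ).
No profitable deviation ⇔ 10(1−δ^4) ≤ 14·δ^4, i.e. δ^4 ≥ 10/(10+14) = 5/12.
Hence δ ≥ (5/12)^(1/4) ≈ 0.803.

0.803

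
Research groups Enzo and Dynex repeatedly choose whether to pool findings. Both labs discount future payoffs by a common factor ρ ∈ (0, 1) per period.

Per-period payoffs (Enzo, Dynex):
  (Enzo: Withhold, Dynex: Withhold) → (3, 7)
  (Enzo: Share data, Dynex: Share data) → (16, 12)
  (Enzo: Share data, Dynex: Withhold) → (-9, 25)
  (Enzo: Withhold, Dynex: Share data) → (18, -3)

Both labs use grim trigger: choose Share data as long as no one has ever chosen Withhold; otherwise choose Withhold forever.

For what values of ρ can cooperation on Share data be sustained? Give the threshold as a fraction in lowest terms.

Enzo's threshold: (18−16)/(18−3) = 2/15.
Dynex's threshold: (25−12)/(25−7) = 13/18.
2/15 < 13/18, so Dynex binds and ρ* = 13/18.

13/18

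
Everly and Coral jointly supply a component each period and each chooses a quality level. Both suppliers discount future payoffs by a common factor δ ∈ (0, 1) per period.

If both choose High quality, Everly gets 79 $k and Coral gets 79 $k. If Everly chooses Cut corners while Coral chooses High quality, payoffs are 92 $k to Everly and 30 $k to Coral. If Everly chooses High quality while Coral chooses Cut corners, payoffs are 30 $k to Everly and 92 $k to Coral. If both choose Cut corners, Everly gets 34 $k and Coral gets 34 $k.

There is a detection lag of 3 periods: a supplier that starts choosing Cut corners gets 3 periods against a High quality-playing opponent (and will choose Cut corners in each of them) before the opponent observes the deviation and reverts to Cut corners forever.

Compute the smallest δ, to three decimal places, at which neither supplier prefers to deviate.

A deviator earns 92 for 3 periods, then 34 forever; cooperating earns 79 forever. Multiplying the IC by (1−δ):
79 ≥ 92(1−δ^3) + 34δ^3, so 58·δ^3 ≥ 13 and δ^3 ≥ 13/58.
δ ≥ (13/58)^(1/3) ≈ 0.607.

0.607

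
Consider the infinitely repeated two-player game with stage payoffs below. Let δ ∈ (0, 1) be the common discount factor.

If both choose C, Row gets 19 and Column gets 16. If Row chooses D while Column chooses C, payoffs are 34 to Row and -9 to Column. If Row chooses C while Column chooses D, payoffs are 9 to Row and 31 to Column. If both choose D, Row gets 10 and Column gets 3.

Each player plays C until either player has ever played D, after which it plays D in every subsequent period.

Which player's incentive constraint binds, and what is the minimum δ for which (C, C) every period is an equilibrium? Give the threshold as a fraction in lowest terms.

Row; δ ≥ 5/8

Row: cooperation gives 19 each period; deviation gives 34 once then 10 forever.
  19/(1−δ) ≥ 34 + 10δ/(1−δ) ⇒ δ ≥ 15/24 = 5/8.
Column: cooperation gives 16 each period; deviation gives 31 once then 3 forever.
  δ ≥ 15/28.
Both must hold, so the binding constraint is Row's: δ ≥ 5/8.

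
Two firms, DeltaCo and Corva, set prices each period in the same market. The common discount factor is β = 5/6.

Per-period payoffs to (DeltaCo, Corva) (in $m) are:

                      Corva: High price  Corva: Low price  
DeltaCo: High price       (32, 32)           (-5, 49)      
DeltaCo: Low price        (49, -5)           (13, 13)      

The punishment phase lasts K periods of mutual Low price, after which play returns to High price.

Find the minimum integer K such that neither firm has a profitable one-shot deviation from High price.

Need Σ_{k=1}^{K} β^k ≥ (49−32)/(32−13) = 0.8947 at β = 5/6.
At K = 1 the sum is 0.8333 < 0.8947; at K = 2 it is 1.5278 ≥ 0.8947.
So the minimum punishment length is K = 2.

2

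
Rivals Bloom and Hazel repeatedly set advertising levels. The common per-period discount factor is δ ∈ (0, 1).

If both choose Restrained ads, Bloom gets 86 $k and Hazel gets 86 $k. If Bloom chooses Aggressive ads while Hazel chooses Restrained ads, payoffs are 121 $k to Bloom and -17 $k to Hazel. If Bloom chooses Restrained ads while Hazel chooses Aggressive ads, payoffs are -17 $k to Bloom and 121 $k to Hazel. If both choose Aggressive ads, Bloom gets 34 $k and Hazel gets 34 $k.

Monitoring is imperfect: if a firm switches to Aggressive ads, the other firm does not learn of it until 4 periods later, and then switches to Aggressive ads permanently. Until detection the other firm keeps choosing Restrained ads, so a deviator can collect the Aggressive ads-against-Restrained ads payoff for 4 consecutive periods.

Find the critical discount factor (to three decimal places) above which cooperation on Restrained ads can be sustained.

0.796

Deviating for the 4 undetected periods gains 121−86 = 35 per period over cooperation, then loses 86−34 = 52 per period forever once punishment starts.
Gain: 35(1 + δ + … + δ^3); loss: 52·δ^4/(1−δ).
No profitable deviation ⇔ 35(1−δ^4) ≤ 52·δ^4, i.e. δ^4 ≥ 35/(35+52) = 35/87.
Hence δ ≥ (35/87)^(1/4) ≈ 0.796.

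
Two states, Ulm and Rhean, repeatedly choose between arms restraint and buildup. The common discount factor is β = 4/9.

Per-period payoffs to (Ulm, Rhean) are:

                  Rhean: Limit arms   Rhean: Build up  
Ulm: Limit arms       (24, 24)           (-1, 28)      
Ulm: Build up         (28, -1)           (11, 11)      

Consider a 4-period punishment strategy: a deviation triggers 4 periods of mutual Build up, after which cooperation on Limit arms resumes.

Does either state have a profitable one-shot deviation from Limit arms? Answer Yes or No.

No

IC: β+…+β^4 ≥ (28−24)/(24−11) = 4/13.
At β = 4/9: partial sum = 0.7688 ≥ 0.3077. Cooperation sustainable.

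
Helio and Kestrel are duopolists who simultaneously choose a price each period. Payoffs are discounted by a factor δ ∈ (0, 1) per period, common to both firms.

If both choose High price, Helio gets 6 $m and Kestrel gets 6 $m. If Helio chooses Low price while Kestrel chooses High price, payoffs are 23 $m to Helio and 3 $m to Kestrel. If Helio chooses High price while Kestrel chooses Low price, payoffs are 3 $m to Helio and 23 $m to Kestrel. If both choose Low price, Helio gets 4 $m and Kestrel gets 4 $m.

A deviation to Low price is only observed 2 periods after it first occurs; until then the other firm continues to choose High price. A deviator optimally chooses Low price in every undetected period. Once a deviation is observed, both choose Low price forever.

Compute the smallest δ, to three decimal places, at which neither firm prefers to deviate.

Deviating for the 2 undetected periods gains 23−6 = 17 per period over cooperation, then loses 6−4 = 2 per period forever once punishment starts.
Gain: 17(1 + δ + … + δ^1); loss: 2·δ^2/(1−δ).
No profitable deviation ⇔ 17(1−δ^2) ≤ 2·δ^2, i.e. δ^2 ≥ 17/(17+2) = 17/19.
Hence δ ≥ (17/19)^(1/2) ≈ 0.946.

0.946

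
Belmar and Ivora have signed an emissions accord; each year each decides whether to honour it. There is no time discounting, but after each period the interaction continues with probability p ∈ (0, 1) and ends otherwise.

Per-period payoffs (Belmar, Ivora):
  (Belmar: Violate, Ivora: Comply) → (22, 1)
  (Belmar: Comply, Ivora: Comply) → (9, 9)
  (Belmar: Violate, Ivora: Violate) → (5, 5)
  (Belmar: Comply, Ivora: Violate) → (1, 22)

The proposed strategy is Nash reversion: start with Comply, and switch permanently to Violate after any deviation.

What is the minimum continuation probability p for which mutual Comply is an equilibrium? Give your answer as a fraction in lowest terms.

13/17

With no time discounting, the continuation probability p plays the role of the discount factor.
Grim-trigger IC: 9/(1−p) ≥ 22 + 5p/(1−p) ⇒ p ≥ (22−9)/(22−5) = 13/17.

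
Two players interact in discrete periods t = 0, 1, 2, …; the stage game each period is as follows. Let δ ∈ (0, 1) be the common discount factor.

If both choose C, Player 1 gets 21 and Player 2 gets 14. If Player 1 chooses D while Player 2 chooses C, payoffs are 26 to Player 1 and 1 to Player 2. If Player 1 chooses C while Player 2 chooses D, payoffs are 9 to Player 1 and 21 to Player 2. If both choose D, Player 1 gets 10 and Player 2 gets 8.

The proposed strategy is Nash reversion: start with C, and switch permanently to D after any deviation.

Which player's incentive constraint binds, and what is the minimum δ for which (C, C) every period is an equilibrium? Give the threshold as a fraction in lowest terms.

Player 2; δ ≥ 7/13

Player 1's threshold: (26−21)/(26−10) = 5/16.
Player 2's threshold: (21−14)/(21−8) = 7/13.
5/16 < 7/13, so Player 2 binds and δ* = 7/13.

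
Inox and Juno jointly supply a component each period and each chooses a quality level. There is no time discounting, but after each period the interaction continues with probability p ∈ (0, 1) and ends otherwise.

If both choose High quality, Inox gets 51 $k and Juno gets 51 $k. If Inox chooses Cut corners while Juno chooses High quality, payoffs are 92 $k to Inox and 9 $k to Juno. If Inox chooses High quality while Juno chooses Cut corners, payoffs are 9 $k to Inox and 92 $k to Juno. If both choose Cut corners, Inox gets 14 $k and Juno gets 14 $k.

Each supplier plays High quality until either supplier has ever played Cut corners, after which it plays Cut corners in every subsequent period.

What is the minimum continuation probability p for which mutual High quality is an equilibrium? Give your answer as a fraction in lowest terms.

Expected cooperation value is 51 + p·51 + p²·51 + … = 51/(1−p); deviation gives 92 + p·14/(1−p).
51 ≥ 92(1−p) + 14p ⇒ 78p ≥ 41 ⇒ p ≥ 41/78.

41/78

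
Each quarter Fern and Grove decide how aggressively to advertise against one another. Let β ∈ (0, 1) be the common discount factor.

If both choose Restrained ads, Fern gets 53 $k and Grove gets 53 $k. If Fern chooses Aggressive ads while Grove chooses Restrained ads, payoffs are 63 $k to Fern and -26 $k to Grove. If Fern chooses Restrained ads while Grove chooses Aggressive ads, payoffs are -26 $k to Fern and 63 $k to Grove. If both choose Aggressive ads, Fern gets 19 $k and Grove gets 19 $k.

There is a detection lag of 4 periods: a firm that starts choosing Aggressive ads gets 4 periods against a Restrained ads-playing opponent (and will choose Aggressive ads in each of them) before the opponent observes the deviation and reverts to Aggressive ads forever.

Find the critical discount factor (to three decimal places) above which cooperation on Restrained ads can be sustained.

0.690

The best deviation is to choose Aggressive ads for all 4 undetected periods, earning 63 each, then 19 forever once detected.
Deviation value: 63(1−β^4)/(1−β) + 19β^4/(1−β); cooperation value: 53/(1−β).
IC: 53 ≥ 63(1−β^4) + 19β^4 = 63 − 44β^4.
So β^4 ≥ 10/44 = 5/22, giving β ≥ (5/22)^(1/4) ≈ 0.690.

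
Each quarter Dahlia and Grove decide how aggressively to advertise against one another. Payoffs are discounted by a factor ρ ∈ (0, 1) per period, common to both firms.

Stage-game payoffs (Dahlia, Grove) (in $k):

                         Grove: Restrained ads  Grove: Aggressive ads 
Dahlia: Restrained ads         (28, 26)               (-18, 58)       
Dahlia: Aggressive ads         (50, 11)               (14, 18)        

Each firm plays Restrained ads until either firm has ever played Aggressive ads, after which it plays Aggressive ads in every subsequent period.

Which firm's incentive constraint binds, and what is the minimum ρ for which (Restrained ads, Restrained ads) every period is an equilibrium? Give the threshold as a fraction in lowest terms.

Dahlia's threshold: (50−28)/(50−14) = 11/18.
Grove's threshold: (58−26)/(58−18) = 4/5.
11/18 < 4/5, so Grove binds and ρ* = 4/5.

Grove; ρ ≥ 4/5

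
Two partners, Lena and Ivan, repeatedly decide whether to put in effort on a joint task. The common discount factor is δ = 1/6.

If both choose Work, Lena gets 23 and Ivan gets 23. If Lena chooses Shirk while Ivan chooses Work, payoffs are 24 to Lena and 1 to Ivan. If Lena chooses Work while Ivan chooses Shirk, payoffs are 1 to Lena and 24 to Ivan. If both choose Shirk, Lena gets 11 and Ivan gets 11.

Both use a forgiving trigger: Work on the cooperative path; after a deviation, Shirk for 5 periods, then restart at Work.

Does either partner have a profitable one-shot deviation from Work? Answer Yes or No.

Comparing payoff streams over the 6 periods until play realigns: cooperate → 23(1+δ+…+δ^5); deviate → 24 + 11(δ+…+δ^5).
Cooperation is sustained iff (23−11)(δ+…+δ^5) ≥ 24−23.
δ+…+δ^5 = 1/6·(1−(1/6)^5)/(1−1/6) = 0.2000, and (24−23)/(23−11) = 0.0833.
0.2000 ≥ 0.0833, so cooperation is sustainable.

No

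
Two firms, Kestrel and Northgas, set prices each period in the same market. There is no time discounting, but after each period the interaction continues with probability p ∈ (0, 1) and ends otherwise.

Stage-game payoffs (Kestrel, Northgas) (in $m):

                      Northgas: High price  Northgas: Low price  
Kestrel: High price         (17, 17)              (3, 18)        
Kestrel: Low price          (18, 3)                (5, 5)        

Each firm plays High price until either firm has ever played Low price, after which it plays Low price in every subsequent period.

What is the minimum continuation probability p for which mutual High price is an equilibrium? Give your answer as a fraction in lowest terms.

1/13

Expected cooperation value is 17 + p·17 + p²·17 + … = 17/(1−p); deviation gives 18 + p·5/(1−p).
17 ≥ 18(1−p) + 5p ⇒ 13p ≥ 1 ⇒ p ≥ 1/13.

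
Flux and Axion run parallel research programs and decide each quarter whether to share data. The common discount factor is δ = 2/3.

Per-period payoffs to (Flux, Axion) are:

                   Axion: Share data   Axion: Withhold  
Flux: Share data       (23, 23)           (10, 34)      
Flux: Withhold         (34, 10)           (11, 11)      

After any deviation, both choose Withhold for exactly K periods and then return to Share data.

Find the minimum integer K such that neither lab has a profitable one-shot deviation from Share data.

IC: δ(1−δ^K)/(1−δ) ≥ (34−23)/(23−11) = 11/12.
With δ = 2/3: need 1 − δ^K ≥ 11/12·(1−2/3)/(2/3), i.e. δ^K ≤ 0.5417.
Since (2/3)^1 = 0.6667 and (2/3)^2 = 0.4444, the smallest such K is 2.

2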